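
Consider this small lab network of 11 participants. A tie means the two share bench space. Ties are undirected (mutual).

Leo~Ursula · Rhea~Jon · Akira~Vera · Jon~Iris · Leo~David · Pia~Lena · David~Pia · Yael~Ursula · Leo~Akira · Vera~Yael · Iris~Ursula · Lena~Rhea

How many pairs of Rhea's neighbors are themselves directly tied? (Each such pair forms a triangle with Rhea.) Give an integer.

0

Rhea's neighbors are Jon and Lena, but none of them are tied to each other, so no triangle contains Rhea.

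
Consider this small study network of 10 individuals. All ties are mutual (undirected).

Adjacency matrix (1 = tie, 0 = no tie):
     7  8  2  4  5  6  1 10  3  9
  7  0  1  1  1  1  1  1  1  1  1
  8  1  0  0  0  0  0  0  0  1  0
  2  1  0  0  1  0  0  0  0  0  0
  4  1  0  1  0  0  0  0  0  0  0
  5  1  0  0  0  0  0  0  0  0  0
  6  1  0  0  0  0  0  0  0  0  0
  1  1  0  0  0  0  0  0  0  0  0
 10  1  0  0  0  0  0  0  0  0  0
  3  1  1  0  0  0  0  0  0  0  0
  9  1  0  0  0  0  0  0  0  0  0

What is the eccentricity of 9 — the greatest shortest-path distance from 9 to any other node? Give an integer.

Distances from 9: 1:2, 2:2, 3:2, 4:2, 5:2, 6:2, 7:1, 8:2, 10:2.
The largest is 2 (to 8, 2, 4, 5, 6, 1, 10, and 3), so the eccentricity of 9 is 2.

2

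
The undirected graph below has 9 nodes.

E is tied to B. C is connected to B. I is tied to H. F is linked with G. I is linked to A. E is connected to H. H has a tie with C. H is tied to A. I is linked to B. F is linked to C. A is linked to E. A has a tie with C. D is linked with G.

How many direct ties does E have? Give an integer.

3

E is directly tied to A, B, and H. That is 3 neighbors, so the degree of E is 3.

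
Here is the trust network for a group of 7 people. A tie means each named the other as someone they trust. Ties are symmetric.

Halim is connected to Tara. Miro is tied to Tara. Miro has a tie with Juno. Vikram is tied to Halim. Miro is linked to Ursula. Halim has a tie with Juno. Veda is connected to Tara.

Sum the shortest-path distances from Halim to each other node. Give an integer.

Distances from Halim: Juno:1, Miro:2, Tara:1, Ursula:3, Veda:2, Vikram:1.
Sum = 1 + 2 + 1 + 3 + 2 + 1 = 10.

10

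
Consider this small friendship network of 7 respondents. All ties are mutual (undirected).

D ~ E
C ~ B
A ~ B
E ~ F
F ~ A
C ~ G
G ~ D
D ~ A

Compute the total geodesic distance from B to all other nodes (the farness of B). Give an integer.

Distances from B: A:1, C:1, D:2, E:3, F:2, G:2.
Sum = 1 + 1 + 2 + 3 + 2 + 2 = 11.

11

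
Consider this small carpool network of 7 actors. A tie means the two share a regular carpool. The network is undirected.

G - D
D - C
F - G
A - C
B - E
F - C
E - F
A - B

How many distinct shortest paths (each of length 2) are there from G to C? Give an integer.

The shortest distance is 2. The length-2 paths are: G–D–C; G–F–C.
That gives 2 distinct shortest paths.

2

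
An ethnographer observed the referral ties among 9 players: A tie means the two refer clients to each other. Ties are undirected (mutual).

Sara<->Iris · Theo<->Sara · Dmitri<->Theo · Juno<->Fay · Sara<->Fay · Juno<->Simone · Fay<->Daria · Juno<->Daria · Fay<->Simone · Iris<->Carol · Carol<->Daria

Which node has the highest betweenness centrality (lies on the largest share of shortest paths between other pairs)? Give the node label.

Sara

Unnormalized betweenness of each node: Carol:3/2, Daria:7/2, Dmitri:0, Fay:23/2, Iris:3, Juno:1, Sara:29/2, Simone:0, Theo:7.
Sara has the largest value, 29/2, making it the main broker — the node through which the most shortest paths run.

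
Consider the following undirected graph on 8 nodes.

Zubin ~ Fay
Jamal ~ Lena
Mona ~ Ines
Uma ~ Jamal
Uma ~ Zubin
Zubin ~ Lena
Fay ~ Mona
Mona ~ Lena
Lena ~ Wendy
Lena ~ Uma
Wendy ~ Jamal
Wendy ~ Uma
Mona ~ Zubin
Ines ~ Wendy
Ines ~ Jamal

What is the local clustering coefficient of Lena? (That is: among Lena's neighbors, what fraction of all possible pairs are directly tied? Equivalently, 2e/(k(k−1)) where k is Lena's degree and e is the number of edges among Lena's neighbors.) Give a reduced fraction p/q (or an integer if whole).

Lena's neighbors: Jamal, Mona, Uma, Wendy, and Zubin (k = 5).
Possible neighbor pairs: C(5,2) = 10. Edges among them: Jamal–Uma, Jamal–Wendy, Mona–Zubin, Uma–Wendy, Uma–Zubin → e = 5.
Clustering(Lena) = 5/10 = 1/2.

1/2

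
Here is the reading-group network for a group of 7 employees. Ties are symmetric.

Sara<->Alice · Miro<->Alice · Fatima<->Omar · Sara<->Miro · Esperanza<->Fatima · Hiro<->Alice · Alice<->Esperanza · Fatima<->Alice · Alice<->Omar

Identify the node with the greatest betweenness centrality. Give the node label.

Unnormalized betweenness of each node: Alice:23/2, Esperanza:0, Fatima:1/2, Hiro:0, Miro:0, Omar:0, Sara:0.
Alice has the largest value, 23/2, making it the main broker — the node through which the most shortest paths run.

Alice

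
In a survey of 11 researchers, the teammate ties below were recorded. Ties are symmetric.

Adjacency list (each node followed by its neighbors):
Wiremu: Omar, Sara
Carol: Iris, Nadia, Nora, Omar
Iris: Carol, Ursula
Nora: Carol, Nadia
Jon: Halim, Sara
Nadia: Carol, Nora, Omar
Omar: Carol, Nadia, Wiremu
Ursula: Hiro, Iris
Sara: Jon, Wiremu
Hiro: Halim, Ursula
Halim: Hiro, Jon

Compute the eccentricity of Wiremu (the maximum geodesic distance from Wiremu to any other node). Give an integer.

4

Distances from Wiremu: Carol:2, Halim:3, Hiro:4, Iris:3, Jon:2, Nadia:2, Nora:3, Omar:1, Sara:1, Ursula:4.
The largest is 4 (to Hiro and Ursula), so the eccentricity of Wiremu is 4.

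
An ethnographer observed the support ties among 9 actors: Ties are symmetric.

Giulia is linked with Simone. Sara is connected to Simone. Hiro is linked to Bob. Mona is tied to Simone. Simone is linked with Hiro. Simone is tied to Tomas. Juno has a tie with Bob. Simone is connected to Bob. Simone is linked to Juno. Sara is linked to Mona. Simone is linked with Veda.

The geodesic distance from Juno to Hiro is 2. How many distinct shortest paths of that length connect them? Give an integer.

2

The shortest distance is 2. The length-2 paths are: Juno–Simone–Hiro; Juno–Bob–Hiro.
That gives 2 distinct shortest paths.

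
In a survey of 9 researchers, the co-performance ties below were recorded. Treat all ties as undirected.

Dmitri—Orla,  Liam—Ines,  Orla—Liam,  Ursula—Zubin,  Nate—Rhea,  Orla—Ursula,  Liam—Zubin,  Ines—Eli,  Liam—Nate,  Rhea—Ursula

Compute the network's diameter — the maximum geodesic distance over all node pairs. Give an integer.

Eccentricity of each node (its greatest distance to any other): Dmitri:4, Eli:4, Ines:3, Liam:2, Nate:3, Orla:3, Rhea:4, Ursula:4, Zubin:3.
The maximum eccentricity is 4, realized for instance by the pair Dmitri–Eli via Dmitri – Orla – Liam – Ines – Eli. So the diameter is 4.

4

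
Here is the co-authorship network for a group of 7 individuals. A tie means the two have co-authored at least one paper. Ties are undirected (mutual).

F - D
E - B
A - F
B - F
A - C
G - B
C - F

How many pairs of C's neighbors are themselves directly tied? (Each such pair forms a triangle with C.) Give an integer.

1

C's neighbors: A and F.
Neighbor pairs that are themselves tied: C–A–F. Each forms one triangle with C, for 1 in total.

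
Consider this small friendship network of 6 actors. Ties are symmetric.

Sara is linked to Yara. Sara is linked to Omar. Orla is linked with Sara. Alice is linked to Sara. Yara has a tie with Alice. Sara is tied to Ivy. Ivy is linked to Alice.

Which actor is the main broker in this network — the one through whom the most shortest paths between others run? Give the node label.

Unnormalized betweenness of each node: Alice:1/2, Ivy:0, Omar:0, Orla:0, Sara:15/2, Yara:0.
Sara has the largest value, 15/2, making it the main broker — the node through which the most shortest paths run.

Sara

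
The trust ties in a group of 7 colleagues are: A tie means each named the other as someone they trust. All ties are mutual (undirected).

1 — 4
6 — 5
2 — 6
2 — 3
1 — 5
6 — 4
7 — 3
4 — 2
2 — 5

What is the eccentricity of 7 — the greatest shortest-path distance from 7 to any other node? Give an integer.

4

Distances from 7: 1:4, 2:2, 3:1, 4:3, 5:3, 6:3.
The largest is 4 (to 1), so the eccentricity of 7 is 4.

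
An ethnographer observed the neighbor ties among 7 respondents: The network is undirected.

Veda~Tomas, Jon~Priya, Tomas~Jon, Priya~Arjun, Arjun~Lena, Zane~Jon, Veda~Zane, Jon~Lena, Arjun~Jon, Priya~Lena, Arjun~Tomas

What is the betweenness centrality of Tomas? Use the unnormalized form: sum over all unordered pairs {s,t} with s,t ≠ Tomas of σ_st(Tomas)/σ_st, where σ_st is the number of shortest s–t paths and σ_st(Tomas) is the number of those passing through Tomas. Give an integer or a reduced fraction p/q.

Pairs whose geodesics pass through Tomas — Lena–Veda: 2/3; Priya–Veda: 2/3; Jon–Veda: 1/2; Arjun–Veda: 1.
All other pairs contribute 0.
Summing the contributions gives betweenness(Tomas) = 17/6.

17/6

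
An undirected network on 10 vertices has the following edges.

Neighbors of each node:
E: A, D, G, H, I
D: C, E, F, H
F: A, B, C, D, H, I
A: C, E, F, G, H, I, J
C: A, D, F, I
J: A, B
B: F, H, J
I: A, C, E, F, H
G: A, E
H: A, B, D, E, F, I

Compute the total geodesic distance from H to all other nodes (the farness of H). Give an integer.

12

Distances from H: A:1, B:1, C:2, D:1, E:1, F:1, G:2, I:1, J:2.
Sum = 1 + 1 + 2 + 1 + 1 + 1 + 2 + 1 + 2 = 12.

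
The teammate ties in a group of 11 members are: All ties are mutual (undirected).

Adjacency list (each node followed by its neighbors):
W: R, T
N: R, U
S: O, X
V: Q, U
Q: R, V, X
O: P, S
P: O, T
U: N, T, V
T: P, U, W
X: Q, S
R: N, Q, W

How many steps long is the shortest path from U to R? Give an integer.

One shortest route is U – N – R, which uses 2 edges, and U and R are not directly tied, so nothing shorter exists. So d(U,R) = 2.

2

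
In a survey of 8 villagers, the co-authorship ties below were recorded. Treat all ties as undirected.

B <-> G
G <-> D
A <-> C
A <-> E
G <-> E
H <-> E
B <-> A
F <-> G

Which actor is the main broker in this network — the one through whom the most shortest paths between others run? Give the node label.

G

Unnormalized betweenness of each node: A:7, B:3, C:0, D:0, E:9, F:0, G:12, H:0.
G has the largest value, 12, making it the main broker — the node through which the most shortest paths run.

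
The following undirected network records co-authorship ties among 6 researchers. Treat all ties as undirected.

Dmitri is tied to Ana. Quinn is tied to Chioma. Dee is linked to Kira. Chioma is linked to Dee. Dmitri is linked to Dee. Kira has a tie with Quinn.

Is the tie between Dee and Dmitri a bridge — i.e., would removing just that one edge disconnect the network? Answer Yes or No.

Yes

Without the Dee–Dmitri edge there is no alternate route between Dee and Dmitri, so the network disconnects. It is a bridge.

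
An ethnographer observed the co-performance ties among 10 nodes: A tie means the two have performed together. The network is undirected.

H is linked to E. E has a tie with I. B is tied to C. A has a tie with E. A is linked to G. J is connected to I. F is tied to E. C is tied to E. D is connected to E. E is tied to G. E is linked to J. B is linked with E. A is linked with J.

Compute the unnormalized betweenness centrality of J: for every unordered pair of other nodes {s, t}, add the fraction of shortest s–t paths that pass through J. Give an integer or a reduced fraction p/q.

1/2

Pairs whose geodesics pass through J — I–A: 1/2.
All other pairs contribute 0.
Summing the contributions gives betweenness(J) = 1/2.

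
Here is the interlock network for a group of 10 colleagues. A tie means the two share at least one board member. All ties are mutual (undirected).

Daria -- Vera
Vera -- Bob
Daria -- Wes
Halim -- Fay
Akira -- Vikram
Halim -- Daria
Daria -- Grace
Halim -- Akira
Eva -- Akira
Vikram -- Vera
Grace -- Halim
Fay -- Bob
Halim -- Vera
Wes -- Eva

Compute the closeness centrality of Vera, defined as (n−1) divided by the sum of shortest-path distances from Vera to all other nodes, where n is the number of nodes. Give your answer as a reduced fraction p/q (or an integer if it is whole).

Distances from Vera: Akira:2, Bob:1, Daria:1, Eva:3, Fay:2, Grace:2, Halim:1, Vikram:1, Wes:2. Sum = 15.
n = 10, so closeness = 9/15 = 3/5.

3/5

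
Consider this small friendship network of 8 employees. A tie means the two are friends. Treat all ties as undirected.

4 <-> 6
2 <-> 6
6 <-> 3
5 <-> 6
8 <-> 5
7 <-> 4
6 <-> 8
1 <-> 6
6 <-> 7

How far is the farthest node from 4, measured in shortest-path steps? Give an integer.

2

Distances from 4: 1:2, 2:2, 3:2, 5:2, 6:1, 7:1, 8:2.
The largest is 2 (to 5, 3, 2, 1, and 8), so the eccentricity of 4 is 2.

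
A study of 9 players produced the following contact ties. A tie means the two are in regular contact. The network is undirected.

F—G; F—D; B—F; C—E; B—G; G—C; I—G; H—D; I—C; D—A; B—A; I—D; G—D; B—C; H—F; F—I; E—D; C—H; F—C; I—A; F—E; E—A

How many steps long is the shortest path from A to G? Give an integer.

One shortest route is A – D – G, which uses 2 edges, and A and G are not directly tied, so nothing shorter exists. So d(A,G) = 2.

2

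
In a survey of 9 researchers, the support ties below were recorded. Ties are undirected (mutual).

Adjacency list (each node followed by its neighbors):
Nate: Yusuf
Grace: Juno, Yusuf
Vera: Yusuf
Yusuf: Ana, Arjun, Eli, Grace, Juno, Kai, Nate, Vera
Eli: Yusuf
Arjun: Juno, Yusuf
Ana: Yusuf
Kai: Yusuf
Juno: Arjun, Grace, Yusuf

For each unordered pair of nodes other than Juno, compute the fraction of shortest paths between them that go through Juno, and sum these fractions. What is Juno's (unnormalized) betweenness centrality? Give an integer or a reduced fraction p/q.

1/2

Pairs whose geodesics pass through Juno — Arjun–Grace: 1/2.
All other pairs contribute 0.
Summing the contributions gives betweenness(Juno) = 1/2.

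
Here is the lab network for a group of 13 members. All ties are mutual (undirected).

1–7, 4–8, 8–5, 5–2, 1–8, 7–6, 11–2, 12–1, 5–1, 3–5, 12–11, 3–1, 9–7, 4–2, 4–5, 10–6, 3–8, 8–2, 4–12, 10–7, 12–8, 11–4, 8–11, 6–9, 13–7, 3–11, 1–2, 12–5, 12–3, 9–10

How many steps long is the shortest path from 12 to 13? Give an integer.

One shortest route is 12 – 1 – 7 – 13, which uses 3 edges, and at distance 2 from 12 we only reach {2, 7}, which does not include 13. So d(12,13) = 3.

3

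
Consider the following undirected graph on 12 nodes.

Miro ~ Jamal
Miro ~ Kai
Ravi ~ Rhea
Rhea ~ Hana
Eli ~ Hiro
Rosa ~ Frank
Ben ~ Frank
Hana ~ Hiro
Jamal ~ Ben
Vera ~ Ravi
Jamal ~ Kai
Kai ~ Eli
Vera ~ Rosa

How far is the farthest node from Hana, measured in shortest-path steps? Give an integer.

Distances from Hana: Ben:5, Eli:2, Frank:5, Hiro:1, Jamal:4, Kai:3, Miro:4, Ravi:2, Rhea:1, Rosa:4, Vera:3.
The largest is 5 (to Frank and Ben), so the eccentricity of Hana is 5.

5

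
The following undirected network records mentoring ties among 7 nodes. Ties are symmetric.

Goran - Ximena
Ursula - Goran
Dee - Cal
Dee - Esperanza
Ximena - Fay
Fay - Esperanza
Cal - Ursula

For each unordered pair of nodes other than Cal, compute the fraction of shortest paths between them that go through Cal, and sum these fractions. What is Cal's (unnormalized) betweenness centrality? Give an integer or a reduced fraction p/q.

3

Pairs whose geodesics pass through Cal — Ursula–Esperanza: 1; Ursula–Dee: 1; Goran–Dee: 1.
All other pairs contribute 0.
Summing the contributions gives betweenness(Cal) = 3.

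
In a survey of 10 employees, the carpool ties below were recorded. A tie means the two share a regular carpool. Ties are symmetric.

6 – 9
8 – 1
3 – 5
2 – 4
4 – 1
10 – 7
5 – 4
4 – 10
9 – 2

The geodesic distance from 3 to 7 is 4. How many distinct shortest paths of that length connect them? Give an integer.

The shortest distance is 4, and the only length-4 path is 3–5–4–10–7. So there is exactly 1 shortest path.

1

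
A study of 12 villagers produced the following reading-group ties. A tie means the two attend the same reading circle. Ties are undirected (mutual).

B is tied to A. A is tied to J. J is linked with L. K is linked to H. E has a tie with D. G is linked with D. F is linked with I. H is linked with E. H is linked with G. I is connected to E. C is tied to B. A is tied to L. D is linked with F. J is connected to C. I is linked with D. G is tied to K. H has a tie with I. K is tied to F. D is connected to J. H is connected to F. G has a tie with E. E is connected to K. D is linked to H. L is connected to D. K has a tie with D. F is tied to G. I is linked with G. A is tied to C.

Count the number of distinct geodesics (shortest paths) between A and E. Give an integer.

2

The shortest distance is 3. The length-3 paths are: A–J–D–E; A–L–D–E.
That gives 2 distinct shortest paths.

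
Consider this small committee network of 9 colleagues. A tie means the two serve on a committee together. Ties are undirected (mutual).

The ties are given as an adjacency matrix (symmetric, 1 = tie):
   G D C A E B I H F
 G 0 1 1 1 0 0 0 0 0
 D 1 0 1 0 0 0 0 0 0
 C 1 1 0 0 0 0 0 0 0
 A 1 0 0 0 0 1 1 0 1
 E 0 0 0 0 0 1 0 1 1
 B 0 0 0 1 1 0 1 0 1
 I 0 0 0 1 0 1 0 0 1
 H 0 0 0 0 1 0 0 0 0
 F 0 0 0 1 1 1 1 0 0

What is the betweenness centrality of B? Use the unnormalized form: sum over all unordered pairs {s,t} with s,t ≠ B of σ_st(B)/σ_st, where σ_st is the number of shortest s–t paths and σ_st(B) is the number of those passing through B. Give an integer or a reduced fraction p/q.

Pairs whose geodesics pass through B — G–E: 1/2; G–H: 1/2; D–E: 1/2; D–H: 1/2; C–E: 1/2; C–H: 1/2; A–E: 1/2; A–H: 1/2; E–I: 1/2; I–H: 1/2.
All other pairs contribute 0.
Summing the contributions gives betweenness(B) = 5.

5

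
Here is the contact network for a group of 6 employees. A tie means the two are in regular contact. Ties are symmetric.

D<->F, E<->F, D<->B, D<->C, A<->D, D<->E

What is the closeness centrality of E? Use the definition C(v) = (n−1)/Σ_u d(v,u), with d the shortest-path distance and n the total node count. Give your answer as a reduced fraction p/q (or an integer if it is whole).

Distances from E: A:2, B:2, C:2, D:1, F:1. Sum = 8.
n = 6, so closeness = 5/8.

5/8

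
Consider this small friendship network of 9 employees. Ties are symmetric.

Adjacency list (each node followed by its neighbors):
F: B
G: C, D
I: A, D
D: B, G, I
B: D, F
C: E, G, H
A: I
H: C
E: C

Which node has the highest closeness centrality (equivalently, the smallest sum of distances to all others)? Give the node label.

Farness (sum of distances to all others) for each node — A:27, B:20, C:19, D:15, E:26, F:27, G:16, H:26, I:20.
The smallest farness is 15, for D, so D has the highest closeness.

D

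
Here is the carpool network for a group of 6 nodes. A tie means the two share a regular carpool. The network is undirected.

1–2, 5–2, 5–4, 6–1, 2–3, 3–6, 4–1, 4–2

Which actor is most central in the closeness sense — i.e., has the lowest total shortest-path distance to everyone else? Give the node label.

Farness (sum of distances to all others) for each node — 1:7, 2:6, 3:8, 4:7, 5:9, 6:9.
The smallest farness is 6, for 2, so 2 has the highest closeness.

2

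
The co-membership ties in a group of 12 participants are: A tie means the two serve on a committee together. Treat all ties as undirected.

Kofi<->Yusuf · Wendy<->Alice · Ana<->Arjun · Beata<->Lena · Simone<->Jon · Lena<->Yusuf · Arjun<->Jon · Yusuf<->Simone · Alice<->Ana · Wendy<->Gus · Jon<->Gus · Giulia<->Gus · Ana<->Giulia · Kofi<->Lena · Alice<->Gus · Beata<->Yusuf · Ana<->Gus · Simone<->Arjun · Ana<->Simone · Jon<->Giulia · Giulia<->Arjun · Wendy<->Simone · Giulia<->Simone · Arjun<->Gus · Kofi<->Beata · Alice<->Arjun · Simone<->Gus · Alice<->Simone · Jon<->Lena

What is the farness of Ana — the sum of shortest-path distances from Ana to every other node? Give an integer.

20

Distances from Ana: Alice:1, Arjun:1, Beata:3, Giulia:1, Gus:1, Jon:2, Kofi:3, Lena:3, Simone:1, Wendy:2, Yusuf:2.
Sum = 1 + 1 + 3 + 1 + 1 + 2 + 3 + 3 + 1 + 2 + 2 = 20.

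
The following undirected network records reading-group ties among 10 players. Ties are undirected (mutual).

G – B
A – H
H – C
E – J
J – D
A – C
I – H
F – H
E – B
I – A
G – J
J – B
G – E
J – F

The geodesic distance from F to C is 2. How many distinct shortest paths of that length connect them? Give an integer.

1

The shortest distance is 2, and the only length-2 path is F–H–C. So there is exactly 1 shortest path.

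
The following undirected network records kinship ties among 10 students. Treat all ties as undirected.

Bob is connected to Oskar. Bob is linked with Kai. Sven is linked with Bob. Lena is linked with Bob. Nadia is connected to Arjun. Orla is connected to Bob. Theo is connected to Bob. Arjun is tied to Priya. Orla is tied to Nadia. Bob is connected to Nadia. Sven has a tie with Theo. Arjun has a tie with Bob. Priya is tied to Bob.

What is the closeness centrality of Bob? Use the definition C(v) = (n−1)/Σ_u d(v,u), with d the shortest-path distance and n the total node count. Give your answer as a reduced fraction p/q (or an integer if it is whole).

Distances from Bob: Arjun:1, Kai:1, Lena:1, Nadia:1, Orla:1, Oskar:1, Priya:1, Sven:1, Theo:1. Sum = 9.
n = 10, so closeness = 9/9 = 1.

1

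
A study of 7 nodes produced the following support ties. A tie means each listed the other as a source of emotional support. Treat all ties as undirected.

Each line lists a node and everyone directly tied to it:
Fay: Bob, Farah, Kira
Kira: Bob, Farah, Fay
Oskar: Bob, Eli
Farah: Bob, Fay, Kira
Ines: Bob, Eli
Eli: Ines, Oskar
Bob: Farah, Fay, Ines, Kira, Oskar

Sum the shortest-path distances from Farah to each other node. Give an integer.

Distances from Farah: Bob:1, Eli:3, Fay:1, Ines:2, Kira:1, Oskar:2.
Sum = 1 + 3 + 1 + 2 + 1 + 2 = 10.

10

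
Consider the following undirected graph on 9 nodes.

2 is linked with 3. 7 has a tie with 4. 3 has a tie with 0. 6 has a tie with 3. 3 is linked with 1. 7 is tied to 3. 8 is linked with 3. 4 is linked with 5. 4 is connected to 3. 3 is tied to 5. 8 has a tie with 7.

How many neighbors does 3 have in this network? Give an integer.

3 is directly tied to 0, 1, 2, 4, 5, 6, 7, and 8. That is 8 neighbors, so the degree of 3 is 8.

8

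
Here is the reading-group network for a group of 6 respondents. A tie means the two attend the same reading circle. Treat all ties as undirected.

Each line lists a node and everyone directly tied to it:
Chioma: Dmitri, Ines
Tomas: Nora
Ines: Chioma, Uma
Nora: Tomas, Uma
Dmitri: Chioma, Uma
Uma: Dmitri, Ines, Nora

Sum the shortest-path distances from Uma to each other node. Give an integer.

Distances from Uma: Chioma:2, Dmitri:1, Ines:1, Nora:1, Tomas:2.
Sum = 2 + 1 + 1 + 1 + 2 = 7.

7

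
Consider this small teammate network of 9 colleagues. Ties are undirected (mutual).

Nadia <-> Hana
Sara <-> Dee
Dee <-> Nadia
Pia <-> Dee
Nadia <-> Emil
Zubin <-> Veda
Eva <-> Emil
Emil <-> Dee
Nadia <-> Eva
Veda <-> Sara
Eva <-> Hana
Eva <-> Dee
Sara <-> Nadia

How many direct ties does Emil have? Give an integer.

Emil is directly tied to Dee, Eva, and Nadia. That is 3 neighbors, so the degree of Emil is 3.

3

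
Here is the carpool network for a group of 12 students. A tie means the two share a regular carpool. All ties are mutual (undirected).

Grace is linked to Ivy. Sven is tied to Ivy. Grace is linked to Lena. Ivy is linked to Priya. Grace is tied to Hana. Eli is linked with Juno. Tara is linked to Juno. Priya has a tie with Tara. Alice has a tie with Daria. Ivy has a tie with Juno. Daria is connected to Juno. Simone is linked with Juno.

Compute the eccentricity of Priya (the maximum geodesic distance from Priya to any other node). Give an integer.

Distances from Priya: Alice:4, Daria:3, Eli:3, Grace:2, Hana:3, Ivy:1, Juno:2, Lena:3, Simone:3, Sven:2, Tara:1.
The largest is 4 (to Alice), so the eccentricity of Priya is 4.

4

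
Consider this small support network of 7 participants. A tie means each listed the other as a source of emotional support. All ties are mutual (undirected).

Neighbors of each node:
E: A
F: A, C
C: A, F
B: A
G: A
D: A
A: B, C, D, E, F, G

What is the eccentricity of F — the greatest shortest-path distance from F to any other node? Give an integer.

Distances from F: A:1, B:2, C:1, D:2, E:2, G:2.
The largest is 2 (to G, E, D, and B), so the eccentricity of F is 2.

2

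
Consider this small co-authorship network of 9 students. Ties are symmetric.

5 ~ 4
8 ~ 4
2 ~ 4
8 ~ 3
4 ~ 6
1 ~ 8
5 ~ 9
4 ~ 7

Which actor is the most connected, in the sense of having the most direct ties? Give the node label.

4

Degrees — 1:1, 2:1, 3:1, 4:5, 5:2, 6:1, 7:1, 8:3, 9:1.
The maximum is 5, attained only by 4.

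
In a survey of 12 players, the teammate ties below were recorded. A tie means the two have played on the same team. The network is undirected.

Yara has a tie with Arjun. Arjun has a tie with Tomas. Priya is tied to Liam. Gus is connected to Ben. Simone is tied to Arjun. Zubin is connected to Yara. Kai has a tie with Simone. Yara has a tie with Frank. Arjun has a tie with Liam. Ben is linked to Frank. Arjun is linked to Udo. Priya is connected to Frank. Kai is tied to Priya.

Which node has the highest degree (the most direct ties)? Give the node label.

Degrees — Arjun:5, Ben:2, Frank:3, Gus:1, Kai:2, Liam:2, Priya:3, Simone:2, Tomas:1, Udo:1, Yara:3, Zubin:1.
The maximum is 5, attained only by Arjun.

Arjun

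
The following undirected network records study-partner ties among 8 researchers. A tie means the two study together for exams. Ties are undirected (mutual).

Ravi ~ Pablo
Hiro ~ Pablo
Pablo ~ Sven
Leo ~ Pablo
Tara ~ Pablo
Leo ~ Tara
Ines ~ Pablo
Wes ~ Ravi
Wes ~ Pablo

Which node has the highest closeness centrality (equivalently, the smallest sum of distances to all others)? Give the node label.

Farness (sum of distances to all others) for each node — Hiro:13, Ines:13, Leo:12, Pablo:7, Ravi:12, Sven:13, Tara:12, Wes:12.
The smallest farness is 7, for Pablo, so Pablo has the highest closeness.

Pablo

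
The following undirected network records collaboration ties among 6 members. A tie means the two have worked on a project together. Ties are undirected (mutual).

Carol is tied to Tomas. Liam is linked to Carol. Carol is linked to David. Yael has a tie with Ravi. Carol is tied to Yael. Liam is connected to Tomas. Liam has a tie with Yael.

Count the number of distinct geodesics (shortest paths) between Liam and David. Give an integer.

1

The shortest distance is 2, and the only length-2 path is Liam–Carol–David. So there is exactly 1 shortest path.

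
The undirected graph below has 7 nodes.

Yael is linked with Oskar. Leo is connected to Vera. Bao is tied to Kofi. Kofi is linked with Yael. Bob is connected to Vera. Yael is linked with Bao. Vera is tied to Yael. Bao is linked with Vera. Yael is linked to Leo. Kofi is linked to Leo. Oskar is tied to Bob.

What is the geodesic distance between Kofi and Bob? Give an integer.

3

One shortest route is Kofi – Yael – Vera – Bob, which uses 3 edges, and at distance 2 from Kofi we only reach {Oskar, Vera}, which does not include Bob. So d(Kofi,Bob) = 3.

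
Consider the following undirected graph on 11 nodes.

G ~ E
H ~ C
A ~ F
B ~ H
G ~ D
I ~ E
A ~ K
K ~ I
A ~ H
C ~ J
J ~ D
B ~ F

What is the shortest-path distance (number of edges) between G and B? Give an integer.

One shortest route is G – D – J – C – H – B, which uses 5 edges, and at distance 4 from G we only reach {A, H}, which does not include B. So d(G,B) = 5.

5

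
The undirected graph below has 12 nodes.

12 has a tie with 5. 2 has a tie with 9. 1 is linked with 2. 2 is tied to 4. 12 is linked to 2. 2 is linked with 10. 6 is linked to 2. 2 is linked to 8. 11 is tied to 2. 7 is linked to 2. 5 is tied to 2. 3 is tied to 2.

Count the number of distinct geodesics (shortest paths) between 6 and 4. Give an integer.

The shortest distance is 2, and the only length-2 path is 6–2–4. So there is exactly 1 shortest path.

1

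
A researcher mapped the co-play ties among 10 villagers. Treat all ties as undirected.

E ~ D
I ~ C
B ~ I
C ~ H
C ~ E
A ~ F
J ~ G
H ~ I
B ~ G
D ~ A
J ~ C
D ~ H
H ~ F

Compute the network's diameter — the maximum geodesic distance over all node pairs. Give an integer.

Eccentricity of each node (its greatest distance to any other): A:5, B:4, C:3, D:4, E:3, F:4, G:5, H:3, I:3, J:4.
The maximum eccentricity is 5, realized for instance by the pair G–A via G – J – C – H – F – A. So the diameter is 5.

5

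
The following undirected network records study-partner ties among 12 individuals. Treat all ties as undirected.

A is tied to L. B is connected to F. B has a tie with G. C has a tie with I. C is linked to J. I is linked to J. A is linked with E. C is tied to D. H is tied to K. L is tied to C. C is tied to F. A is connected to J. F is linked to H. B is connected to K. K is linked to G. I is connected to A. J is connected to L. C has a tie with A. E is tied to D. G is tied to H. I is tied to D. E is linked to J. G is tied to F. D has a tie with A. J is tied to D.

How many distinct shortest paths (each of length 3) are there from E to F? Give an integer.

3

The shortest distance is 3. The length-3 paths are: E–A–C–F; E–J–C–F; E–D–C–F.
That gives 3 distinct shortest paths.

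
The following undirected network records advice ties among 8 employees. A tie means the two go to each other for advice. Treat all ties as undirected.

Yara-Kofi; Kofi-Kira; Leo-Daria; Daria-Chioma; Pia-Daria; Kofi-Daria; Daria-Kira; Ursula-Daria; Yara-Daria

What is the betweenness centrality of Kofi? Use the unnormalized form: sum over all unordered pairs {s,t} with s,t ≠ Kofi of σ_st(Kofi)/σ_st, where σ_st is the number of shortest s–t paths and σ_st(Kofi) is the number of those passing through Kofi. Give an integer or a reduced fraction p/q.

Pairs whose geodesics pass through Kofi — Yara–Kira: 1/2.
All other pairs contribute 0.
Summing the contributions gives betweenness(Kofi) = 1/2.

1/2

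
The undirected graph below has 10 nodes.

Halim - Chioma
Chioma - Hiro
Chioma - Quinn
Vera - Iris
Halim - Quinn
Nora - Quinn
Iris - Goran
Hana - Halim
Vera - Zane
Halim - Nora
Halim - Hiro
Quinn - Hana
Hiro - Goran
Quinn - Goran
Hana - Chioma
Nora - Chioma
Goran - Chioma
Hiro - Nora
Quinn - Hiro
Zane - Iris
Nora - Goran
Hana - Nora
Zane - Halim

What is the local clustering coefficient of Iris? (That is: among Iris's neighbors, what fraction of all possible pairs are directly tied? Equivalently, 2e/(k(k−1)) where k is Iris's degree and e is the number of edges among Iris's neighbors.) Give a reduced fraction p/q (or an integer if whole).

Iris's neighbors: Goran, Vera, and Zane (k = 3).
Possible neighbor pairs: C(3,2) = 3. Edges among them: Vera–Zane → e = 1.
Clustering(Iris) = 1/3.

1/3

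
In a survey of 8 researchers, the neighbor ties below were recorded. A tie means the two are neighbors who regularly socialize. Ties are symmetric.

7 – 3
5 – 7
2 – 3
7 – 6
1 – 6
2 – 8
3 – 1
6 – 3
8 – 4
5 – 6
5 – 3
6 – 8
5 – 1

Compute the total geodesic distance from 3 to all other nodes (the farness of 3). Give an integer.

10

Distances from 3: 1:1, 2:1, 4:3, 5:1, 6:1, 7:1, 8:2.
Sum = 1 + 1 + 3 + 1 + 1 + 1 + 2 = 10.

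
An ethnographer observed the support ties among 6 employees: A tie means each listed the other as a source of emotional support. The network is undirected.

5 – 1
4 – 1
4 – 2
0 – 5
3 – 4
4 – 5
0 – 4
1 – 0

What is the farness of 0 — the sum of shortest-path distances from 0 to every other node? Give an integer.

7

Distances from 0: 1:1, 2:2, 3:2, 4:1, 5:1.
Sum = 1 + 2 + 2 + 1 + 1 = 7.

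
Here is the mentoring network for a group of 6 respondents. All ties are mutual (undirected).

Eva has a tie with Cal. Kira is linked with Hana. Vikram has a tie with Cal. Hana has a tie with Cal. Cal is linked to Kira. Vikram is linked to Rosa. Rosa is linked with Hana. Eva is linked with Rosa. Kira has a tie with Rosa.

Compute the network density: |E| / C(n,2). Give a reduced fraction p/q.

3/5

There are 9 edges and 6 nodes, so the maximum possible is C(6,2) = 15.
Density = 9/15 = 3/5.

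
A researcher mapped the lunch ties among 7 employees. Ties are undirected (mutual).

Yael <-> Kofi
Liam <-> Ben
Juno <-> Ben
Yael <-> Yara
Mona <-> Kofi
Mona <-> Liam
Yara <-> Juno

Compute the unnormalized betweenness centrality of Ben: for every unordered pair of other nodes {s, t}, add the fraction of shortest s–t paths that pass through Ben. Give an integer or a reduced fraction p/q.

Pairs whose geodesics pass through Ben — Liam–Yara: 1; Liam–Juno: 1; Mona–Juno: 1.
All other pairs contribute 0.
Summing the contributions gives betweenness(Ben) = 3.

3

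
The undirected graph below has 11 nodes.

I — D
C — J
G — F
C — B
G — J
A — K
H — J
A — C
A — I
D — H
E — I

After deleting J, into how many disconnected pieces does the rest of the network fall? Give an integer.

2

Without J, the remaining ties split the others into: {A, B, C, D, E, H, I, K}; {F, G}.
That's 2 separate components.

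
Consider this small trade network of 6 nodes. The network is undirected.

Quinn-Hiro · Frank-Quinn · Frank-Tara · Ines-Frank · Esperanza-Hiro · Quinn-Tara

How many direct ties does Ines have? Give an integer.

1

Ines is directly tied to Frank. That is 1 neighbor, so the degree of Ines is 1.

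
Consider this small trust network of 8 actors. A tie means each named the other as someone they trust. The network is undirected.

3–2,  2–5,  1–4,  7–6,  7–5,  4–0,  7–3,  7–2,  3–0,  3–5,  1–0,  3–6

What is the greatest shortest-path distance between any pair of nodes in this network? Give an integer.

Eccentricity of each node (its greatest distance to any other): 0:2, 1:3, 2:3, 3:2, 4:3, 5:3, 6:3, 7:3.
The maximum eccentricity is 3, realized for instance by the pair 5–4 via 5 – 3 – 0 – 4. So the diameter is 3.

3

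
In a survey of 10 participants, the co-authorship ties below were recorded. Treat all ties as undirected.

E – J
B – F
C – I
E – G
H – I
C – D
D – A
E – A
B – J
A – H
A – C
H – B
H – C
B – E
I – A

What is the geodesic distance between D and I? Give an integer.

2

One shortest route is D – A – I, which uses 2 edges, and D and I are not directly tied, so nothing shorter exists. So d(D,I) = 2.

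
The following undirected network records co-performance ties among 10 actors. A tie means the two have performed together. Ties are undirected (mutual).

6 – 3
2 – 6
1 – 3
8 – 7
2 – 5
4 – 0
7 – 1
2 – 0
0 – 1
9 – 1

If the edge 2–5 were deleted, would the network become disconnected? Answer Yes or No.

Without the 2–5 edge there is no alternate route between 2 and 5, so the network disconnects. It is a bridge.

Yes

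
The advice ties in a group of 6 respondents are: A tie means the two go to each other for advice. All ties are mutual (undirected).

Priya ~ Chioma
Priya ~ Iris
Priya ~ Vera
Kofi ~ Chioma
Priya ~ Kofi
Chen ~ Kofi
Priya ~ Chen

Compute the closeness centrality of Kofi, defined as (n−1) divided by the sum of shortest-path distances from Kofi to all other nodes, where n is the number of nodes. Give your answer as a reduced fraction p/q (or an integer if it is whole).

Distances from Kofi: Chen:1, Chioma:1, Iris:2, Priya:1, Vera:2. Sum = 7.
n = 6, so closeness = 5/7.

5/7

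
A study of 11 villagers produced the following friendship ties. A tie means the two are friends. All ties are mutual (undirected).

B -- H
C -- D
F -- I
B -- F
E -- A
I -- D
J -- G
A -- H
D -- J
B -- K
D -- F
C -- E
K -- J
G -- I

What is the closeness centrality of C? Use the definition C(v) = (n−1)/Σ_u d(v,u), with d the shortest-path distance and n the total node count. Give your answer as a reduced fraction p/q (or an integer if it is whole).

5/11

Distances from C: A:2, B:3, D:1, E:1, F:2, G:3, H:3, I:2, J:2, K:3. Sum = 22.
n = 11, so closeness = 10/22 = 5/11.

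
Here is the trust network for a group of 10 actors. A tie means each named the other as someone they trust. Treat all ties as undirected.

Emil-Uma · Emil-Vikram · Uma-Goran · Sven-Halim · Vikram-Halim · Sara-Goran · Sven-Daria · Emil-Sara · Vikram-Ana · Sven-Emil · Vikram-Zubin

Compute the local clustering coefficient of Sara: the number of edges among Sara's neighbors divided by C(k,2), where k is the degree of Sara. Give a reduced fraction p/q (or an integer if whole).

0

Sara's neighbors: Emil and Goran (k = 2).
Possible neighbor pairs: C(2,2) = 1. Edges among them: none → e = 0.
Clustering(Sara) = 0/1.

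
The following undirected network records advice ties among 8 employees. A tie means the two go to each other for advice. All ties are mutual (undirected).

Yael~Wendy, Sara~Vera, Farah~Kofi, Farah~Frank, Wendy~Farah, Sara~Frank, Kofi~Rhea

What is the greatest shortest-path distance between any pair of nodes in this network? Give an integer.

5

Eccentricity of each node (its greatest distance to any other): Farah:3, Frank:3, Kofi:4, Rhea:5, Sara:4, Vera:5, Wendy:4, Yael:5.
The maximum eccentricity is 5, realized for instance by the pair Rhea–Vera via Rhea – Kofi – Farah – Frank – Sara – Vera. So the diameter is 5.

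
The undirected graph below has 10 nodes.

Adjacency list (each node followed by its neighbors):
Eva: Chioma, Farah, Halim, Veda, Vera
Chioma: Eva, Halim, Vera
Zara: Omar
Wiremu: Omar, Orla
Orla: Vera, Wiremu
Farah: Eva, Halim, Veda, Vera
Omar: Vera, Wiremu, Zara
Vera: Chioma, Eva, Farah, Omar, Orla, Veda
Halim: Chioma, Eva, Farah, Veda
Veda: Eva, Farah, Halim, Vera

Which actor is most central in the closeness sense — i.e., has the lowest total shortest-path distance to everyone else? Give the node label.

Vera

Farness (sum of distances to all others) for each node — Chioma:17, Eva:15, Farah:16, Halim:20, Omar:16, Orla:18, Veda:16, Vera:12, Wiremu:22, Zara:24.
The smallest farness is 12, for Vera, so Vera has the highest closeness.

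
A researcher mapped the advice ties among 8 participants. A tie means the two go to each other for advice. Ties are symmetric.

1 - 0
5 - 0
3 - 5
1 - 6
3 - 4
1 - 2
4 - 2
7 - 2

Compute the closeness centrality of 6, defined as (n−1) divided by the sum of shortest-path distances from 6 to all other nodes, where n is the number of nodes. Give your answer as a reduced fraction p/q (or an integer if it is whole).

Distances from 6: 0:2, 1:1, 2:2, 3:4, 4:3, 5:3, 7:3. Sum = 18.
n = 8, so closeness = 7/18.

7/18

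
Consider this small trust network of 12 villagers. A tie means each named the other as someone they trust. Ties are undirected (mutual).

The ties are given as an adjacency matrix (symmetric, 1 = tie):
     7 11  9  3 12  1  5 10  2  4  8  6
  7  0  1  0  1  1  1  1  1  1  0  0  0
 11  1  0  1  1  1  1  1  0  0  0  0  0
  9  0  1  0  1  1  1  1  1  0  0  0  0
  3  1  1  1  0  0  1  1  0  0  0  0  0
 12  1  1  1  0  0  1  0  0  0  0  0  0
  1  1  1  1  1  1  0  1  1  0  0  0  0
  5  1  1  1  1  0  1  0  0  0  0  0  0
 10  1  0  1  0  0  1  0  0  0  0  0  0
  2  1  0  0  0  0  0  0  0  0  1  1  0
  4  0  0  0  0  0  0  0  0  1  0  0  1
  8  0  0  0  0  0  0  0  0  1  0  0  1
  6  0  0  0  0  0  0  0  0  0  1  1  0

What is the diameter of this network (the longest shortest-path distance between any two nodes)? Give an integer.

Eccentricity of each node (its greatest distance to any other): 1:4, 2:3, 3:4, 4:4, 5:4, 6:5, 7:3, 8:4, 9:5, 10:4, 11:4, 12:4.
The maximum eccentricity is 5, realized for instance by the pair 9–6 via 9 – 11 – 7 – 2 – 4 – 6. So the diameter is 5.

5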